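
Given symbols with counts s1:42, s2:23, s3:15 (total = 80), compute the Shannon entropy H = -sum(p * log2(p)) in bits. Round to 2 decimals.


Computing entropy H = -sum(p_i * log2(p_i)):
  s1: p = 42/80 = 0.5250, -p*log2(p) = 0.4880
  s2: p = 23/80 = 0.2875, -p*log2(p) = 0.5170
  s3: p = 15/80 = 0.1875, -p*log2(p) = 0.4528
H = sum of terms = 1.4578
Rounded to 2 decimals: 1.46

1.46


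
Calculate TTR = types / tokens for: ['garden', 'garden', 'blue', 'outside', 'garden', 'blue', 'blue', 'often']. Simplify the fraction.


Tokens: 8
Unique types: ('blue', 'garden', 'often', 'outside') = 4
TTR = 4/8
Simplify: divide both by 4 -> 1/2
TTR = 1/2

1/2


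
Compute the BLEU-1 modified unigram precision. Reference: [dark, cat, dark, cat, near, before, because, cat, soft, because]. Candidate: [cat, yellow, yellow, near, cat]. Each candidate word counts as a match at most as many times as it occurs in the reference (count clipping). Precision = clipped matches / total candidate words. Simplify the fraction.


Reference word counts: {'because': 2, 'before': 1, 'cat': 3, 'dark': 2, 'near': 1, 'soft': 1}
Checking each candidate word (with clipping):
  'cat' -> in reference (ref count 3, used 1/3) -> match (matches: 1)
  'yellow' -> not in reference -> no match (matches: 1)
  'yellow' -> not in reference -> no match (matches: 1)
  'near' -> in reference (ref count 1, used 1/1) -> match (matches: 2)
  'cat' -> in reference (ref count 3, used 2/3) -> match (matches: 3)
Clipped matches: 3, Candidate length: 5
Precision = 3/5

3/5


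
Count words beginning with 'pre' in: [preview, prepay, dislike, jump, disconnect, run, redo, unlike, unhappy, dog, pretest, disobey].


Checking each word for prefix 'pre':
  'preview' -> YES, starts with 'pre' (count: 1)
  'prepay' -> YES, starts with 'pre' (count: 2)
  'dislike' -> no (count: 2)
  'jump' -> no (count: 2)
  'disconnect' -> no (count: 2)
  'run' -> no (count: 2)
  'redo' -> no (count: 2)
  'unlike' -> no (count: 2)
  'unhappy' -> no (count: 2)
  'dog' -> no (count: 2)
  'pretest' -> YES, starts with 'pre' (count: 3)
  'disobey' -> no (count: 3)
Total with prefix 'pre': 3

3


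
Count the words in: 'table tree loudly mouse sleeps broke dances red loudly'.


Counting words by splitting on spaces:
  Word 1: 'table'
  Word 2: 'tree'
  Word 3: 'loudly'
  Word 4: 'mouse'
  Word 5: 'sleeps'
  Word 6: 'broke'
  Word 7: 'dances'
  Word 8: 'red'
  Word 9: 'loudly'
Total words: 9

9


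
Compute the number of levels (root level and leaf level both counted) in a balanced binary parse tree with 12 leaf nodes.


In a balanced binary tree with n leaves the deepest leaf is ceil(log2(n)) edges below the root,
so counting node levels inclusive of root and leaves gives ceil(log2(n)) + 1 levels.
log2(12) = 3.5850
ceil(3.5850) = 4
levels = 4 + 1 = 5

5


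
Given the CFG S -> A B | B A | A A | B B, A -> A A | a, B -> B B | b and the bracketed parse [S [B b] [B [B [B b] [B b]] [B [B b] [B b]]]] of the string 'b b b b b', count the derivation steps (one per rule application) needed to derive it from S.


Every bracketed nonterminal node [X ...] in the tree is produced by exactly one rule application.
Reading the tree off as a leftmost derivation:
  Step 1: S  =>  B B   (applied S -> B B)
  Step 2: B B  =>  b B   (applied B -> b)
  Step 3: b B  =>  b B B   (applied B -> B B)
  Step 4: b B B  =>  b B B B   (applied B -> B B)
  Step 5: b B B B  =>  b b B B   (applied B -> b)
  Step 6: b b B B  =>  b b b B   (applied B -> b)
  Step 7: b b b B  =>  b b b B B   (applied B -> B B)
  Step 8: b b b B B  =>  b b b b B   (applied B -> b)
  Step 9: b b b b B  =>  b b b b b   (applied B -> b)
Final yield: b b b b b
Total rewrite steps: 9

9


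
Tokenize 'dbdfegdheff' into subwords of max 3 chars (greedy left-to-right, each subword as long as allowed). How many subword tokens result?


'dbdfegdheff' has 11 characters.
Chunking with max size 3:
  Chunk 1: 'dbd' (positions 0-2)
  Chunk 2: 'feg' (positions 3-5)
  Chunk 3: 'dhe' (positions 6-8)
  Chunk 4: 'ff' (positions 9-10)
Total chunks: ceil(11 / 3) = 4

4


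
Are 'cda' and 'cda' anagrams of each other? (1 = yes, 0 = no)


Sort characters of 'cda': 'acd'
Sort characters of 'cda': 'acd'
Sorted forms match -> they ARE anagrams
Result: 1

1


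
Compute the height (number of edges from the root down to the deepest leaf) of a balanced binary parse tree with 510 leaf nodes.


In a balanced binary tree with n leaves the deepest leaf is ceil(log2(n)) edges below the root.
log2(510) = 8.9944
ceil(8.9944) = 9
height (edges) = 9

9


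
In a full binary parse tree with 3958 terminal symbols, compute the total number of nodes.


Leaf nodes (terminals): 3958
Internal nodes = n - 1 = 3958 - 1 = 3957
Total = leaves + internal = 3958 + 3957 = 7915

7915


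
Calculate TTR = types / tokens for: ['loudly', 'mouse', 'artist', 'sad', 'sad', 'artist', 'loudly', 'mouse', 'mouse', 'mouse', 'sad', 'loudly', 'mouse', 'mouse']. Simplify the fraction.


Tokens: 14
Unique types: ('artist', 'loudly', 'mouse', 'sad') = 4
TTR = 4/14
Simplify: divide both by 2 -> 2/7
TTR = 2/7

2/7


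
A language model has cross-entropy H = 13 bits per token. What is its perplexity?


Perplexity formula: PP = 2^H
H = 13
PP = 2^13
PP = 2^13 = 8192

8192


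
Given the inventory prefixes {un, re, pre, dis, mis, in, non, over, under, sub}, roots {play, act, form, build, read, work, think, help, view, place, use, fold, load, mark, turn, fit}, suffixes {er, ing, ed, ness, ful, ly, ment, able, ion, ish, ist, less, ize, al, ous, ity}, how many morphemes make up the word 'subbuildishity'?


Segmenting 'subbuildishity' against the inventory:
  'sub' -> prefix (morpheme 1)
  'build' -> root (morpheme 2)
  'ish' -> suffix (morpheme 3)
  'ity' -> suffix (morpheme 4)
Total morphemes: 4

4


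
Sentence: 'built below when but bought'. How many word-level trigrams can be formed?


Word trigrams from [5] words:
  Trigram 1: (built below when)
  Trigram 2: (below when but)
  Trigram 3: (when but bought)
Total word trigrams: 5 - 2 = 3

3


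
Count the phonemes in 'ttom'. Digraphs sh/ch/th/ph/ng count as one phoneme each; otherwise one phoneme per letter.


Parsing 'ttom' greedily, digraphs first:
  't' -> consonant phoneme (phonemes so far: 1)
  't' -> consonant phoneme (phonemes so far: 2)
  'o' -> vowel phoneme (phonemes so far: 3)
  'm' -> consonant phoneme (phonemes so far: 4)
Total phonemes: 4

4


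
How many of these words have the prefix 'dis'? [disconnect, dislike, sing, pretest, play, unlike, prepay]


Checking each word for prefix 'dis':
  'disconnect' -> YES, starts with 'dis' (count: 1)
  'dislike' -> YES, starts with 'dis' (count: 2)
  'sing' -> no (count: 2)
  'pretest' -> no (count: 2)
  'play' -> no (count: 2)
  'unlike' -> no (count: 2)
  'prepay' -> no (count: 2)
Total with prefix 'dis': 2

2


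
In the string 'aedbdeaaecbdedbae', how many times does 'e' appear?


Scanning 'aedbdeaaecbdedbae' for 'e':
  Position 1: 'e' -> MATCH (count: 1)
  Position 5: 'e' -> MATCH (count: 2)
  Position 8: 'e' -> MATCH (count: 3)
  Position 12: 'e' -> MATCH (count: 4)
  Position 16: 'e' -> MATCH (count: 5)
Total occurrences of 'e': 5

5


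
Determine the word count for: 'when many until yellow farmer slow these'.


Counting words by splitting on spaces:
  Word 1: 'when'
  Word 2: 'many'
  Word 3: 'until'
  Word 4: 'yellow'
  Word 5: 'farmer'
  Word 6: 'slow'
  Word 7: 'these'
Total words: 7

7


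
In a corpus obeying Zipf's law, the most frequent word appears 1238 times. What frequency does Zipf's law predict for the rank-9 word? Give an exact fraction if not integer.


Zipf's law: freq(rank) = f1 / rank
f1 = 1238, rank = 9
freq = 1238 / 9
GCD(1238, 9) = 1
Simplified: 1238/9

1238/9


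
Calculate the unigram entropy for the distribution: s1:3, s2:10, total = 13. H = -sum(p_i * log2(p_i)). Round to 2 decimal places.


Computing entropy H = -sum(p_i * log2(p_i)):
  s1: p = 3/13 = 0.2308, -p*log2(p) = 0.4882
  s2: p = 10/13 = 0.7692, -p*log2(p) = 0.2912
H = sum of terms = 0.7794
Rounded to 2 decimals: 0.78

0.78


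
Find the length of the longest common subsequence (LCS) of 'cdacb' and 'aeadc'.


DP table for LCS of 'cdacb' and 'aeadc':
       a  e  a  d  c
    0  0  0  0  0  0
  c 0  0  0  0  0  1
  d 0  0  0  0  1  1
  a 0  1  1  1  1  1
  c 0  1  1  1  1  2
  b 0  1  1  1  1  2
LCS: 'dc'
LCS length = 2

2


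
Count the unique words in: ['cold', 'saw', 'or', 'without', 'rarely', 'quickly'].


Listing all tokens and tracking unique types:
  Token 1: 'cold' -> NEW (unique so far: 1)
  Token 2: 'saw' -> NEW (unique so far: 2)
  Token 3: 'or' -> NEW (unique so far: 3)
  Token 4: 'without' -> NEW (unique so far: 4)
  Token 5: 'rarely' -> NEW (unique so far: 5)
  Token 6: 'quickly' -> NEW (unique so far: 6)
Unique types: ('cold', 'or', 'quickly', 'rarely', 'saw', 'without')
Vocabulary size: 6

6


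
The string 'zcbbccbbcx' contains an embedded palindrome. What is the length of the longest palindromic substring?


Scanning 'zcbbccbbcx' for palindromic substrings.
Substring at positions 1-8: 'cbbccbbc'.
Check: reverse('cbbccbbc') = 'cbbccbbc' -> palindrome confirmed.
Neighbouring characters ('z' / 'x') break symmetry, so it cannot extend further.
No longer palindromic substring exists; longest length = 8

8


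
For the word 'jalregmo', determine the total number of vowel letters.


Scanning each character of 'jalregmo':
  Position 1: 'j' -> consonant (running count: 0)
  Position 2: 'a' -> vowel (running count: 1)
  Position 3: 'l' -> consonant (running count: 1)
  Position 4: 'r' -> consonant (running count: 1)
  Position 5: 'e' -> vowel (running count: 2)
  Position 6: 'g' -> consonant (running count: 2)
  Position 7: 'm' -> consonant (running count: 2)
  Position 8: 'o' -> vowel (running count: 3)
Total vowels: 3

3


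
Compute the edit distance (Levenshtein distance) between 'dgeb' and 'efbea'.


Building DP table for s1='dgeb' (len 4) and s2='efbea' (len 5):
       e  f  b  e  a
    0  1  2  3  4  5
  d 1  1  2  3  4  5
  g 2  2  2  3  4  5
  e 3  2  3  3  3  4
  b 4  3  3  3  4  4
Edit distance = dp[4][5] = 4

4


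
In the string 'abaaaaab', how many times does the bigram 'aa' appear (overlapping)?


Scanning 'abaaaaab' for bigram 'aa':
  Position 0: 'ab' -> no
  Position 1: 'ba' -> no
  Position 2: 'aa' -> MATCH
  Position 3: 'aa' -> MATCH
  Position 4: 'aa' -> MATCH
  Position 5: 'aa' -> MATCH
  Position 6: 'ab' -> no
Total matches: 4

4


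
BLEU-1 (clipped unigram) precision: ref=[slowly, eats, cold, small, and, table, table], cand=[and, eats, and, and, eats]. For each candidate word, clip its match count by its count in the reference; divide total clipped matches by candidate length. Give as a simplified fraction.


Reference word counts: {'and': 1, 'cold': 1, 'eats': 1, 'slowly': 1, 'small': 1, 'table': 2}
Checking each candidate word (with clipping):
  'and' -> in reference (ref count 1, used 1/1) -> match (matches: 1)
  'eats' -> in reference (ref count 1, used 1/1) -> match (matches: 2)
  'and' -> ref count 1 already used up (1/1) -> clipped, no match (matches: 2)
  'and' -> ref count 1 already used up (1/1) -> clipped, no match (matches: 2)
  'eats' -> ref count 1 already used up (1/1) -> clipped, no match (matches: 2)
Clipped matches: 2, Candidate length: 5
Precision = 2/5

2/5


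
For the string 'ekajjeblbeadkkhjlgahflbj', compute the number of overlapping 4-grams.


String 'ekajjeblbeadkkhjlgahflbj' has length L = 24.
Number of overlapping n-grams = L - n + 1
Substituting: 24 - 4 + 1 = 21

21


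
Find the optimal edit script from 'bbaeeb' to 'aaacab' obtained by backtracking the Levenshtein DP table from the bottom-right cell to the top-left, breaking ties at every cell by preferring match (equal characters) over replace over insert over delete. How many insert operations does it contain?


Edit distance = 4. Backtracking from cell (6, 6) with preference match > replace > insert > delete,
then listing the resulting alignment 'bbaeeb' -> 'aaacab' left to right:
  Step 1: replace b->a
  Step 2: replace b->a
  Step 3: keep 'a'
  Step 4: replace e->c
  Step 5: replace e->a
  Step 6: keep 'b'
Total insertions: 0

0


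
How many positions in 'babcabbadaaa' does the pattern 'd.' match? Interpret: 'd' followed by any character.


Pattern: d. means 'd' followed by any character.
Scanning 'babcabbadaaa' position-by-position:
  Pos 0: window 'ba' -> no
  Pos 1: window 'ab' -> no
  Pos 2: window 'bc' -> no
  Pos 3: window 'ca' -> no
  Pos 4: window 'ab' -> no
  Pos 5: window 'bb' -> no
  Pos 6: window 'ba' -> no
  Pos 7: window 'ad' -> no
  Pos 8: window 'da' -> MATCH
  Pos 9: window 'aa' -> no
  Pos 10: window 'aa' -> no
  Pos 11: window 'a' -> no
Total matches: 1

1


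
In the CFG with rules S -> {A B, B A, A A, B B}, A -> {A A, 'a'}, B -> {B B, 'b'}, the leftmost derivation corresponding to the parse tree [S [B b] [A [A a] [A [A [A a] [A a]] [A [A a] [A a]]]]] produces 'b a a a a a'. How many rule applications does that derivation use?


Every bracketed nonterminal node [X ...] in the tree is produced by exactly one rule application.
Reading the tree off as a leftmost derivation:
  Step 1: S  =>  B A   (applied S -> B A)
  Step 2: B A  =>  b A   (applied B -> b)
  Step 3: b A  =>  b A A   (applied A -> A A)
  Step 4: b A A  =>  b a A   (applied A -> a)
  Step 5: b a A  =>  b a A A   (applied A -> A A)
  Step 6: b a A A  =>  b a A A A   (applied A -> A A)
  Step 7: b a A A A  =>  b a a A A   (applied A -> a)
  Step 8: b a a A A  =>  b a a a A   (applied A -> a)
  Step 9: b a a a A  =>  b a a a A A   (applied A -> A A)
  Step 10: b a a a A A  =>  b a a a a A   (applied A -> a)
  Step 11: b a a a a A  =>  b a a a a a   (applied A -> a)
Final yield: b a a a a a
Total rewrite steps: 11

11


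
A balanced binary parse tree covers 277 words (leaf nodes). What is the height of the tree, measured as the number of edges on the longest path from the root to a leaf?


In a balanced binary tree with n leaves the deepest leaf is ceil(log2(n)) edges below the root.
log2(277) = 8.1137
ceil(8.1137) = 9
height (edges) = 9

9


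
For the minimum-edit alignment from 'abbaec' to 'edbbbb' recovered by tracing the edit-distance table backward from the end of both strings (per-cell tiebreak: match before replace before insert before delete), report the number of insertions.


Edit distance = 5. Backtracking from cell (6, 6) with preference match > replace > insert > delete,
then listing the resulting alignment 'abbaec' -> 'edbbbb' left to right:
  Step 1: replace a->e
  Step 2: replace b->d
  Step 3: keep 'b'
  Step 4: replace a->b
  Step 5: replace e->b
  Step 6: replace c->b
Total insertions: 0

0


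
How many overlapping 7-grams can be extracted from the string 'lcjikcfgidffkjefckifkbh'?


String 'lcjikcfgidffkjefckifkbh' has length L = 23.
Number of overlapping n-grams = L - n + 1
Substituting: 23 - 7 + 1 = 17

17


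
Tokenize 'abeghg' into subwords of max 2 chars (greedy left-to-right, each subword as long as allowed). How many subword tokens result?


'abeghg' has 6 characters.
Chunking with max size 2:
  Chunk 1: 'ab' (positions 0-1)
  Chunk 2: 'eg' (positions 2-3)
  Chunk 3: 'hg' (positions 4-5)
Total chunks: ceil(6 / 2) = 3

3


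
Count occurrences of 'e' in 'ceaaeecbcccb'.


Scanning 'ceaaeecbcccb' for 'e':
  Position 1: 'e' -> MATCH (count: 1)
  Position 4: 'e' -> MATCH (count: 2)
  Position 5: 'e' -> MATCH (count: 3)
Total occurrences of 'e': 3

3


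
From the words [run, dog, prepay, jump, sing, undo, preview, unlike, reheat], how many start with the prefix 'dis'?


Checking each word for prefix 'dis':
  'run' -> no (count: 0)
  'dog' -> no (count: 0)
  'prepay' -> no (count: 0)
  'jump' -> no (count: 0)
  'sing' -> no (count: 0)
  'undo' -> no (count: 0)
  'preview' -> no (count: 0)
  'unlike' -> no (count: 0)
  'reheat' -> no (count: 0)
Total with prefix 'dis': 0

0


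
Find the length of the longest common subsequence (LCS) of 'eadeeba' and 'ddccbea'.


DP table for LCS of 'eadeeba' and 'ddccbea':
       d  d  c  c  b  e  a
    0  0  0  0  0  0  0  0
  e 0  0  0  0  0  0  1  1
  a 0  0  0  0  0  0  1  2
  d 0  1  1  1  1  1  1  2
  e 0  1  1  1  1  1  2  2
  e 0  1  1  1  1  1  2  2
  b 0  1  1  1  1  2  2  2
  a 0  1  1  1  1  2  2  3
LCS: 'dea'
LCS length = 3

3


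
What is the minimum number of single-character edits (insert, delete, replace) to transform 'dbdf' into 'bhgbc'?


Building DP table for s1='dbdf' (len 4) and s2='bhgbc' (len 5):
       b  h  g  b  c
    0  1  2  3  4  5
  d 1  1  2  3  4  5
  b 2  1  2  3  3  4
  d 3  2  2  3  4  4
  f 4  3  3  3  4  5
Edit distance = dp[4][5] = 5

5


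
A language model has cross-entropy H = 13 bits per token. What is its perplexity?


Perplexity formula: PP = 2^H
H = 13
PP = 2^13
PP = 2^13 = 8192

8192


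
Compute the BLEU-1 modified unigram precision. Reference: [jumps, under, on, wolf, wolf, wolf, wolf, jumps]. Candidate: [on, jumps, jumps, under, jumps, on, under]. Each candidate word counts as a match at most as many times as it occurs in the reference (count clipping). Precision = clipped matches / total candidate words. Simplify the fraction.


Reference word counts: {'jumps': 2, 'on': 1, 'under': 1, 'wolf': 4}
Checking each candidate word (with clipping):
  'on' -> in reference (ref count 1, used 1/1) -> match (matches: 1)
  'jumps' -> in reference (ref count 2, used 1/2) -> match (matches: 2)
  'jumps' -> in reference (ref count 2, used 2/2) -> match (matches: 3)
  'under' -> in reference (ref count 1, used 1/1) -> match (matches: 4)
  'jumps' -> ref count 2 already used up (2/2) -> clipped, no match (matches: 4)
  'on' -> ref count 1 already used up (1/1) -> clipped, no match (matches: 4)
  'under' -> ref count 1 already used up (1/1) -> clipped, no match (matches: 4)
Clipped matches: 4, Candidate length: 7
Precision = 4/7

4/7


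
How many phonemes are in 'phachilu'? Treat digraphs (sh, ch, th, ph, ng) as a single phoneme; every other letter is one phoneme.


Parsing 'phachilu' greedily, digraphs first:
  'ph' -> digraph (1 consonant phoneme) (phonemes so far: 1)
  'a' -> vowel phoneme (phonemes so far: 2)
  'ch' -> digraph (1 consonant phoneme) (phonemes so far: 3)
  'i' -> vowel phoneme (phonemes so far: 4)
  'l' -> consonant phoneme (phonemes so far: 5)
  'u' -> vowel phoneme (phonemes so far: 6)
Total phonemes: 6

6


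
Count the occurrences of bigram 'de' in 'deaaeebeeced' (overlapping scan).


Scanning 'deaaeebeeced' for bigram 'de':
  Position 0: 'de' -> MATCH
  Position 1: 'ea' -> no
  Position 2: 'aa' -> no
  Position 3: 'ae' -> no
  Position 4: 'ee' -> no
  Position 5: 'eb' -> no
  Position 6: 'be' -> no
  Position 7: 'ee' -> no
  Position 8: 'ec' -> no
  Position 9: 'ce' -> no
  Position 10: 'ed' -> no
Total matches: 1

1


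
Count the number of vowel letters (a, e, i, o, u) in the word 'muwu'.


Scanning each character of 'muwu':
  Position 1: 'm' -> consonant (running count: 0)
  Position 2: 'u' -> vowel (running count: 1)
  Position 3: 'w' -> consonant (running count: 1)
  Position 4: 'u' -> vowel (running count: 2)
Total vowels: 2

2


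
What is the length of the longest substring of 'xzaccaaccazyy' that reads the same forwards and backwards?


Scanning 'xzaccaaccazyy' for palindromic substrings.
Substring at positions 1-10: 'zaccaaccaz'.
Check: reverse('zaccaaccaz') = 'zaccaaccaz' -> palindrome confirmed.
Neighbouring characters ('x' / 'y') break symmetry, so it cannot extend further.
No longer palindromic substring exists; longest length = 10

10


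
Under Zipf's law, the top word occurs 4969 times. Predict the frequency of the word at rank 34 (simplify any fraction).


Zipf's law: freq(rank) = f1 / rank
f1 = 4969, rank = 34
freq = 4969 / 34
GCD(4969, 34) = 1
Simplified: 4969/34

4969/34


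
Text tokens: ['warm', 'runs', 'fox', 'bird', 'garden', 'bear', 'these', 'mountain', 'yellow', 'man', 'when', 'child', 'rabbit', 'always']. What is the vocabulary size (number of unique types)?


Listing all tokens and tracking unique types:
  Token 1: 'warm' -> NEW (unique so far: 1)
  Token 2: 'runs' -> NEW (unique so far: 2)
  Token 3: 'fox' -> NEW (unique so far: 3)
  Token 4: 'bird' -> NEW (unique so far: 4)
  Token 5: 'garden' -> NEW (unique so far: 5)
  Token 6: 'bear' -> NEW (unique so far: 6)
  Token 7: 'these' -> NEW (unique so far: 7)
  Token 8: 'mountain' -> NEW (unique so far: 8)
  Token 9: 'yellow' -> NEW (unique so far: 9)
  Token 10: 'man' -> NEW (unique so far: 10)
  Token 11: 'when' -> NEW (unique so far: 11)
  Token 12: 'child' -> NEW (unique so far: 12)
  Token 13: 'rabbit' -> NEW (unique so far: 13)
  Token 14: 'always' -> NEW (unique so far: 14)
Unique types: ('always', 'bear', 'bird', 'child', 'fox', 'garden', 'man', 'mountain', 'rabbit', 'runs', 'these', 'warm', 'when', 'yellow')
Vocabulary size: 14

14


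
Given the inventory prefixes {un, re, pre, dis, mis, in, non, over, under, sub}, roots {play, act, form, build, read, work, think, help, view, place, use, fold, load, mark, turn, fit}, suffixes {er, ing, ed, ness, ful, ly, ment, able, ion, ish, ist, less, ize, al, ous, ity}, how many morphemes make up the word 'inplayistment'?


Segmenting 'inplayistment' against the inventory:
  'in' -> prefix (morpheme 1)
  'play' -> root (morpheme 2)
  'ist' -> suffix (morpheme 3)
  'ment' -> suffix (morpheme 4)
Total morphemes: 4

4


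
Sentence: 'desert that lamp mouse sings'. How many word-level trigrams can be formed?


Word trigrams from [5] words:
  Trigram 1: (desert that lamp)
  Trigram 2: (that lamp mouse)
  Trigram 3: (lamp mouse sings)
Total word trigrams: 5 - 2 = 3

3


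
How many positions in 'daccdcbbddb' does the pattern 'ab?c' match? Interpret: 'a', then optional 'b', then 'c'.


Pattern: ab?c means 'a', then optional 'b', then 'c'.
Scanning 'daccdcbbddb' position-by-position:
  Pos 0: window 'dac' -> no
  Pos 1: window 'acc' -> MATCH
  Pos 2: window 'ccd' -> no
  Pos 3: window 'cdc' -> no
  Pos 4: window 'dcb' -> no
  Pos 5: window 'cbb' -> no
  Pos 6: window 'bbd' -> no
  Pos 7: window 'bdd' -> no
  Pos 8: window 'ddb' -> no
  Pos 9: window 'db' -> no
  Pos 10: window 'b' -> no
Total matches: 1

1


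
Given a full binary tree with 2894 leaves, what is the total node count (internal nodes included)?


Leaf nodes (terminals): 2894
Internal nodes = n - 1 = 2894 - 1 = 2893
Total = leaves + internal = 2894 + 2893 = 5787

5787


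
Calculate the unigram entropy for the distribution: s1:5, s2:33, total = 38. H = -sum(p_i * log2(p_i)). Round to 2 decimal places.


Computing entropy H = -sum(p_i * log2(p_i)):
  s1: p = 5/38 = 0.1316, -p*log2(p) = 0.3850
  s2: p = 33/38 = 0.8684, -p*log2(p) = 0.1768
H = sum of terms = 0.5618
Rounded to 2 decimals: 0.56

0.56


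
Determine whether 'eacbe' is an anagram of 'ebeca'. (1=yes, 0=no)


Sort characters of 'eacbe': 'abcee'
Sort characters of 'ebeca': 'abcee'
Sorted forms match -> they ARE anagrams
Result: 1

1


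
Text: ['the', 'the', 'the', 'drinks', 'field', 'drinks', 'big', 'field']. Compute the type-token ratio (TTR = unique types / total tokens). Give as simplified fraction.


Tokens: 8
Unique types: ('big', 'drinks', 'field', 'the') = 4
TTR = 4/8
Simplify: divide both by 4 -> 1/2
TTR = 1/2

1/2


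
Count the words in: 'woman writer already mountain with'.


Counting words by splitting on spaces:
  Word 1: 'woman'
  Word 2: 'writer'
  Word 3: 'already'
  Word 4: 'mountain'
  Word 5: 'with'
Total words: 5

5


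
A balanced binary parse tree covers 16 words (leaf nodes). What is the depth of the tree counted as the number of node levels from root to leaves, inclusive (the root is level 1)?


In a balanced binary tree with n leaves the deepest leaf is ceil(log2(n)) edges below the root,
so counting node levels inclusive of root and leaves gives ceil(log2(n)) + 1 levels.
log2(16) = 4.0000
ceil(4.0000) = 4
levels = 4 + 1 = 5

5


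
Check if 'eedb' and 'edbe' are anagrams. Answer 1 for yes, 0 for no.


Sort characters of 'eedb': 'bdee'
Sort characters of 'edbe': 'bdee'
Sorted forms match -> they ARE anagrams
Result: 1

1


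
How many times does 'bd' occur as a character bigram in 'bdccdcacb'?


Scanning 'bdccdcacb' for bigram 'bd':
  Position 0: 'bd' -> MATCH
  Position 1: 'dc' -> no
  Position 2: 'cc' -> no
  Position 3: 'cd' -> no
  Position 4: 'dc' -> no
  Position 5: 'ca' -> no
  Position 6: 'ac' -> no
  Position 7: 'cb' -> no
Total matches: 1

1


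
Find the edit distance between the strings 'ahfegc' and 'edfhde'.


Building DP table for s1='ahfegc' (len 6) and s2='edfhde' (len 6):
       e  d  f  h  d  e
    0  1  2  3  4  5  6
  a 1  1  2  3  4  5  6
  h 2  2  2  3  3  4  5
  f 3  3  3  2  3  4  5
  e 4  3  4  3  3  4  4
  g 5  4  4  4  4  4  5
  c 6  5  5  5  5  5  5
Edit distance = dp[6][6] = 5

5


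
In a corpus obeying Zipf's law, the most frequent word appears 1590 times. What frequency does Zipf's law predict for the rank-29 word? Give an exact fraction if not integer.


Zipf's law: freq(rank) = f1 / rank
f1 = 1590, rank = 29
freq = 1590 / 29
GCD(1590, 29) = 1
Simplified: 1590/29

1590/29


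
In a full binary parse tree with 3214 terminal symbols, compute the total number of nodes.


Leaf nodes (terminals): 3214
Internal nodes = n - 1 = 3214 - 1 = 3213
Total = leaves + internal = 3214 + 3213 = 6427

6427


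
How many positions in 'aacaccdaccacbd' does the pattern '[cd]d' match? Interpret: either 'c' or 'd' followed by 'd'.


Pattern: [cd]d means either 'c' or 'd' followed by 'd'.
Scanning 'aacaccdaccacbd' position-by-position:
  Pos 0: window 'aa' -> no
  Pos 1: window 'ac' -> no
  Pos 2: window 'ca' -> no
  Pos 3: window 'ac' -> no
  Pos 4: window 'cc' -> no
  Pos 5: window 'cd' -> MATCH
  Pos 6: window 'da' -> no
  Pos 7: window 'ac' -> no
  Pos 8: window 'cc' -> no
  Pos 9: window 'ca' -> no
  Pos 10: window 'ac' -> no
  Pos 11: window 'cb' -> no
  Pos 12: window 'bd' -> no
  Pos 13: window 'd' -> no
Total matches: 1

1


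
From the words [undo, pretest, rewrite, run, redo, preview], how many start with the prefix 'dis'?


Checking each word for prefix 'dis':
  'undo' -> no (count: 0)
  'pretest' -> no (count: 0)
  'rewrite' -> no (count: 0)
  'run' -> no (count: 0)
  'redo' -> no (count: 0)
  'preview' -> no (count: 0)
Total with prefix 'dis': 0

0


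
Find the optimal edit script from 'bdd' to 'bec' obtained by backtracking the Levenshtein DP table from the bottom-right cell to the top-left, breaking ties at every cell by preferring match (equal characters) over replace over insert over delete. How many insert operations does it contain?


Edit distance = 2. Backtracking from cell (3, 3) with preference match > replace > insert > delete,
then listing the resulting alignment 'bdd' -> 'bec' left to right:
  Step 1: keep 'b'
  Step 2: replace d->e
  Step 3: replace d->c
Total insertions: 0

0


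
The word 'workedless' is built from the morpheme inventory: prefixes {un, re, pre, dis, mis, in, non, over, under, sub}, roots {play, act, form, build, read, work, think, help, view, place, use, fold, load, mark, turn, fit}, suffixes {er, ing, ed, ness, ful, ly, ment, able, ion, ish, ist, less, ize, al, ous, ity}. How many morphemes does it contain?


Segmenting 'workedless' against the inventory:
  'work' -> root (morpheme 1)
  'ed' -> suffix (morpheme 2)
  'less' -> suffix (morpheme 3)
Total morphemes: 3

3


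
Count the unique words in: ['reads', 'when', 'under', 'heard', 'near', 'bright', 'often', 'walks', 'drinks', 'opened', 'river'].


Listing all tokens and tracking unique types:
  Token 1: 'reads' -> NEW (unique so far: 1)
  Token 2: 'when' -> NEW (unique so far: 2)
  Token 3: 'under' -> NEW (unique so far: 3)
  Token 4: 'heard' -> NEW (unique so far: 4)
  Token 5: 'near' -> NEW (unique so far: 5)
  Token 6: 'bright' -> NEW (unique so far: 6)
  Token 7: 'often' -> NEW (unique so far: 7)
  Token 8: 'walks' -> NEW (unique so far: 8)
  Token 9: 'drinks' -> NEW (unique so far: 9)
  Token 10: 'opened' -> NEW (unique so far: 10)
  Token 11: 'river' -> NEW (unique so far: 11)
Unique types: ('bright', 'drinks', 'heard', 'near', 'often', 'opened', 'reads', 'river', 'under', 'walks', 'when')
Vocabulary size: 11

11


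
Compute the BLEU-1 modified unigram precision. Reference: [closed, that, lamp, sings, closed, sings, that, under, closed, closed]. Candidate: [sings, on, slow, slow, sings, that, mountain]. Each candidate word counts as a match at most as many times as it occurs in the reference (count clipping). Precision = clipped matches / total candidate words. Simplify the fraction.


Reference word counts: {'closed': 4, 'lamp': 1, 'sings': 2, 'that': 2, 'under': 1}
Checking each candidate word (with clipping):
  'sings' -> in reference (ref count 2, used 1/2) -> match (matches: 1)
  'on' -> not in reference -> no match (matches: 1)
  'slow' -> not in reference -> no match (matches: 1)
  'slow' -> not in reference -> no match (matches: 1)
  'sings' -> in reference (ref count 2, used 2/2) -> match (matches: 2)
  'that' -> in reference (ref count 2, used 1/2) -> match (matches: 3)
  'mountain' -> not in reference -> no match (matches: 3)
Clipped matches: 3, Candidate length: 7
Precision = 3/7

3/7


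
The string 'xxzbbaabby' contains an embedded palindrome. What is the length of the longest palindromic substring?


Scanning 'xxzbbaabby' for palindromic substrings.
Substring at positions 3-8: 'bbaabb'.
Check: reverse('bbaabb') = 'bbaabb' -> palindrome confirmed.
Neighbouring characters ('z' / 'y') break symmetry, so it cannot extend further.
No longer palindromic substring exists; longest length = 6

6


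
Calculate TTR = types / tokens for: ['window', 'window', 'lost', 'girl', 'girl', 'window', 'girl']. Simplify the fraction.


Tokens: 7
Unique types: ('girl', 'lost', 'window') = 3
TTR = 3/7
Already in lowest terms.

3/7


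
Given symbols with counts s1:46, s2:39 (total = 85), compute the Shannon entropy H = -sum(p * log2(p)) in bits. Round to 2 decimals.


Computing entropy H = -sum(p_i * log2(p_i)):
  s1: p = 46/85 = 0.5412, -p*log2(p) = 0.4794
  s2: p = 39/85 = 0.4588, -p*log2(p) = 0.5157
H = sum of terms = 0.9951
Rounded to 2 decimals: 1.00

1.00


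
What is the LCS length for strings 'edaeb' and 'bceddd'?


DP table for LCS of 'edaeb' and 'bceddd':
       b  c  e  d  d  d
    0  0  0  0  0  0  0
  e 0  0  0  1  1  1  1
  d 0  0  0  1  2  2  2
  a 0  0  0  1  2  2  2
  e 0  0  0  1  2  2  2
  b 0  1  1  1  2  2  2
LCS: 'ed'
LCS length = 2

2


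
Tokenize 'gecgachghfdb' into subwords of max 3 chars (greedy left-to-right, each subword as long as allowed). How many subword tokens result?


'gecgachghfdb' has 12 characters.
Chunking with max size 3:
  Chunk 1: 'gec' (positions 0-2)
  Chunk 2: 'gac' (positions 3-5)
  Chunk 3: 'hgh' (positions 6-8)
  Chunk 4: 'fdb' (positions 9-11)
Total chunks: ceil(12 / 3) = 4

4


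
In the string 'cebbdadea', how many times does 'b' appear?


Scanning 'cebbdadea' for 'b':
  Position 2: 'b' -> MATCH (count: 1)
  Position 3: 'b' -> MATCH (count: 2)
Total occurrences of 'b': 2

2


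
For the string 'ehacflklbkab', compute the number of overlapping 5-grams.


String 'ehacflklbkab' has length L = 12.
Number of overlapping n-grams = L - n + 1
Substituting: 12 - 5 + 1 = 8

8


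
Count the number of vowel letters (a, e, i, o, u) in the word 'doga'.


Scanning each character of 'doga':
  Position 1: 'd' -> consonant (running count: 0)
  Position 2: 'o' -> vowel (running count: 1)
  Position 3: 'g' -> consonant (running count: 1)
  Position 4: 'a' -> vowel (running count: 2)
Total vowels: 2

2


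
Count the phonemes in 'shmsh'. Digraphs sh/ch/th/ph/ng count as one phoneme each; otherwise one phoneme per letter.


Parsing 'shmsh' greedily, digraphs first:
  'sh' -> digraph (1 consonant phoneme) (phonemes so far: 1)
  'm' -> consonant phoneme (phonemes so far: 2)
  'sh' -> digraph (1 consonant phoneme) (phonemes so far: 3)
Total phonemes: 3

3


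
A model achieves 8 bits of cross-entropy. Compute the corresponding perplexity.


Perplexity formula: PP = 2^H
H = 8
PP = 2^8
Steps: 2^1 = 2, 2^2 = 4, 2^3 = 8, 2^4 = 16, 2^5 = 32, 2^6 = 64, 2^7 = 128, 2^8 = 256
PP = 256

256


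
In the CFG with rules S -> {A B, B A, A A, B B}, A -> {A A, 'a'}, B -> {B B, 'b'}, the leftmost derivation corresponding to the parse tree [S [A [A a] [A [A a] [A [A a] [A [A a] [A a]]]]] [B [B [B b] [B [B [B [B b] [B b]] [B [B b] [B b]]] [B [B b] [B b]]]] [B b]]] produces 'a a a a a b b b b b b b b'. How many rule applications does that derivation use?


Every bracketed nonterminal node [X ...] in the tree is produced by exactly one rule application.
Reading the tree off as a leftmost derivation:
  Step 1: S  =>  A B   (applied S -> A B)
  Step 2: A B  =>  A A B   (applied A -> A A)
  Step 3: A A B  =>  a A B   (applied A -> a)
  Step 4: a A B  =>  a A A B   (applied A -> A A)
  Step 5: a A A B  =>  a a A B   (applied A -> a)
  Step 6: a a A B  =>  a a A A B   (applied A -> A A)
  Step 7: a a A A B  =>  a a a A B   (applied A -> a)
  Step 8: a a a A B  =>  a a a A A B   (applied A -> A A)
  Step 9: a a a A A B  =>  a a a a A B   (applied A -> a)
  Step 10: a a a a A B  =>  a a a a a B   (applied A -> a)
  Step 11: a a a a a B  =>  a a a a a B B   (applied B -> B B)
  Step 12: a a a a a B B  =>  a a a a a B B B   (applied B -> B B)
  Step 13: a a a a a B B B  =>  a a a a a b B B   (applied B -> b)
  Step 14: a a a a a b B B  =>  a a a a a b B B B   (applied B -> B B)
  Step 15: a a a a a b B B B  =>  a a a a a b B B B B   (applied B -> B B)
  Step 16: a a a a a b B B B B  =>  a a a a a b B B B B B   (applied B -> B B)
  Step 17: a a a a a b B B B B B  =>  a a a a a b b B B B B   (applied B -> b)
  Step 18: a a a a a b b B B B B  =>  a a a a a b b b B B B   (applied B -> b)
  Step 19: a a a a a b b b B B B  =>  a a a a a b b b B B B B   (applied B -> B B)
  Step 20: a a a a a b b b B B B B  =>  a a a a a b b b b B B B   (applied B -> b)
  Step 21: a a a a a b b b b B B B  =>  a a a a a b b b b b B B   (applied B -> b)
  Step 22: a a a a a b b b b b B B  =>  a a a a a b b b b b B B B   (applied B -> B B)
  Step 23: a a a a a b b b b b B B B  =>  a a a a a b b b b b b B B   (applied B -> b)
  Step 24: a a a a a b b b b b b B B  =>  a a a a a b b b b b b b B   (applied B -> b)
  Step 25: a a a a a b b b b b b b B  =>  a a a a a b b b b b b b b   (applied B -> b)
Final yield: a a a a a b b b b b b b b
Total rewrite steps: 25

25


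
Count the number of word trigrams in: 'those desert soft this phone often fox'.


Word trigrams from [7] words:
  Trigram 1: (those desert soft)
  Trigram 2: (desert soft this)
  Trigram 3: (soft this phone)
  Trigram 4: (this phone often)
  Trigram 5: (phone often fox)
Total word trigrams: 7 - 2 = 5

5


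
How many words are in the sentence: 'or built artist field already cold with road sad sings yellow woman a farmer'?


Counting words by splitting on spaces:
  Word 1: 'or'
  Word 2: 'built'
  Word 3: 'artist'
  Word 4: 'field'
  Word 5: 'already'
  Word 6: 'cold'
  Word 7: 'with'
  Word 8: 'road'
  Word 9: 'sad'
  Word 10: 'sings'
  Word 11: 'yellow'
  Word 12: 'woman'
  Word 13: 'a'
  Word 14: 'farmer'
Total words: 14

14


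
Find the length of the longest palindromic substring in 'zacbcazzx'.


Scanning 'zacbcazzx' for palindromic substrings.
Substring at positions 0-6: 'zacbcaz'.
Check: reverse('zacbcaz') = 'zacbcaz' -> palindrome confirmed.
Neighbouring characters ('-' / 'z') break symmetry, so it cannot extend further.
No longer palindromic substring exists; longest length = 7

7


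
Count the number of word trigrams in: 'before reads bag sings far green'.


Word trigrams from [6] words:
  Trigram 1: (before reads bag)
  Trigram 2: (reads bag sings)
  Trigram 3: (bag sings far)
  Trigram 4: (sings far green)
Total word trigrams: 6 - 2 = 4

4


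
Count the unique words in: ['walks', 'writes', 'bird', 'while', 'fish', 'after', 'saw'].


Listing all tokens and tracking unique types:
  Token 1: 'walks' -> NEW (unique so far: 1)
  Token 2: 'writes' -> NEW (unique so far: 2)
  Token 3: 'bird' -> NEW (unique so far: 3)
  Token 4: 'while' -> NEW (unique so far: 4)
  Token 5: 'fish' -> NEW (unique so far: 5)
  Token 6: 'after' -> NEW (unique so far: 6)
  Token 7: 'saw' -> NEW (unique so far: 7)
Unique types: ('after', 'bird', 'fish', 'saw', 'walks', 'while', 'writes')
Vocabulary size: 7

7


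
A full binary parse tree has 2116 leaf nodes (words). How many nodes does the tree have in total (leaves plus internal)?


Leaf nodes (terminals): 2116
Internal nodes = n - 1 = 2116 - 1 = 2115
Total = leaves + internal = 2116 + 2115 = 4231

4231


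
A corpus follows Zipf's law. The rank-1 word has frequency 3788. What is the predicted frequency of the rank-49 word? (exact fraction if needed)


Zipf's law: freq(rank) = f1 / rank
f1 = 3788, rank = 49
freq = 3788 / 49
GCD(3788, 49) = 1
Simplified: 3788/49

3788/49


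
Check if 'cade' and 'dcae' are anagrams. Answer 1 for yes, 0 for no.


Sort characters of 'cade': 'acde'
Sort characters of 'dcae': 'acde'
Sorted forms match -> they ARE anagrams
Result: 1

1


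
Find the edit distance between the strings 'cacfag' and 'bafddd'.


Building DP table for s1='cacfag' (len 6) and s2='bafddd' (len 6):
       b  a  f  d  d  d
    0  1  2  3  4  5  6
  c 1  1  2  3  4  5  6
  a 2  2  1  2  3  4  5
  c 3  3  2  2  3  4  5
  f 4  4  3  2  3  4  5
  a 5  5  4  3  3  4  5
  g 6  6  5  4  4  4  5
Edit distance = dp[6][6] = 5

5


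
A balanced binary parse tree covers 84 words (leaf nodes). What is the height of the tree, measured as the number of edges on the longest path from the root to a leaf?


In a balanced binary tree with n leaves the deepest leaf is ceil(log2(n)) edges below the root.
log2(84) = 6.3923
ceil(6.3923) = 7
height (edges) = 7

7


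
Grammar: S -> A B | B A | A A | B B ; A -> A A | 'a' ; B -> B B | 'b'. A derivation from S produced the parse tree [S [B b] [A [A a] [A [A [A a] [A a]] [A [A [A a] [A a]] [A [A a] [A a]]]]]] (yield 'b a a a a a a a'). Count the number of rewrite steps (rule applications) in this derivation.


Every bracketed nonterminal node [X ...] in the tree is produced by exactly one rule application.
Reading the tree off as a leftmost derivation:
  Step 1: S  =>  B A   (applied S -> B A)
  Step 2: B A  =>  b A   (applied B -> b)
  Step 3: b A  =>  b A A   (applied A -> A A)
  Step 4: b A A  =>  b a A   (applied A -> a)
  Step 5: b a A  =>  b a A A   (applied A -> A A)
  Step 6: b a A A  =>  b a A A A   (applied A -> A A)
  Step 7: b a A A A  =>  b a a A A   (applied A -> a)
  Step 8: b a a A A  =>  b a a a A   (applied A -> a)
  Step 9: b a a a A  =>  b a a a A A   (applied A -> A A)
  Step 10: b a a a A A  =>  b a a a A A A   (applied A -> A A)
  Step 11: b a a a A A A  =>  b a a a a A A   (applied A -> a)
  Step 12: b a a a a A A  =>  b a a a a a A   (applied A -> a)
  Step 13: b a a a a a A  =>  b a a a a a A A   (applied A -> A A)
  Step 14: b a a a a a A A  =>  b a a a a a a A   (applied A -> a)
  Step 15: b a a a a a a A  =>  b a a a a a a a   (applied A -> a)
Final yield: b a a a a a a a
Total rewrite steps: 15

15


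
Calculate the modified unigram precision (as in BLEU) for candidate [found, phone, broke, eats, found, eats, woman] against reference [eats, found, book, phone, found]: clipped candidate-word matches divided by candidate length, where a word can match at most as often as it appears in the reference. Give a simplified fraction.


Reference word counts: {'book': 1, 'eats': 1, 'found': 2, 'phone': 1}
Checking each candidate word (with clipping):
  'found' -> in reference (ref count 2, used 1/2) -> match (matches: 1)
  'phone' -> in reference (ref count 1, used 1/1) -> match (matches: 2)
  'broke' -> not in reference -> no match (matches: 2)
  'eats' -> in reference (ref count 1, used 1/1) -> match (matches: 3)
  'found' -> in reference (ref count 2, used 2/2) -> match (matches: 4)
  'eats' -> ref count 1 already used up (1/1) -> clipped, no match (matches: 4)
  'woman' -> not in reference -> no match (matches: 4)
Clipped matches: 4, Candidate length: 7
Precision = 4/7

4/7
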